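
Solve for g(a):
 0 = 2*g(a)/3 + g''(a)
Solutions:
 g(a) = C1*sin(sqrt(6)*a/3) + C2*cos(sqrt(6)*a/3)


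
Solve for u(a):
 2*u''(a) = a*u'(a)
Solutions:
 u(a) = C1 + C2*erfi(a/2)


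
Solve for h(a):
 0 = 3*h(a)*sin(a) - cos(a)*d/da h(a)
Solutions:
 h(a) = C1/cos(a)^3


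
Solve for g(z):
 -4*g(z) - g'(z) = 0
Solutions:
 g(z) = C1*exp(-4*z)


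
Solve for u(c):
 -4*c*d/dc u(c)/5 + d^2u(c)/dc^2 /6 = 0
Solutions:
 u(c) = C1 + C2*erfi(2*sqrt(15)*c/5)


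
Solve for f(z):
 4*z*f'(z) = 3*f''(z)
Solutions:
 f(z) = C1 + C2*erfi(sqrt(6)*z/3)


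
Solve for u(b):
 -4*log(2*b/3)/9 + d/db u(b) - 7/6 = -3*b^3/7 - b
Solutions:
 u(b) = C1 - 3*b^4/28 - b^2/2 + 4*b*log(b)/9 - 4*b*log(3)/9 + 4*b*log(2)/9 + 13*b/18


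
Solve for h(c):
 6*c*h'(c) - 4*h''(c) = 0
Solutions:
 h(c) = C1 + C2*erfi(sqrt(3)*c/2)


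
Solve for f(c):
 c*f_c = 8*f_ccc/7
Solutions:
 f(c) = C1 + Integral(C2*airyai(7^(1/3)*c/2) + C3*airybi(7^(1/3)*c/2), c)


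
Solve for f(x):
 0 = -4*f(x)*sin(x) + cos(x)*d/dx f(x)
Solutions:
 f(x) = C1/cos(x)^4


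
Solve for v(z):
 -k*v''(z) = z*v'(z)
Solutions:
 v(z) = C1 + C2*sqrt(k)*erf(sqrt(2)*z*sqrt(1/k)/2)


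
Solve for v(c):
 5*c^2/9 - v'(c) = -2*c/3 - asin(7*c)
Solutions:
 v(c) = C1 + 5*c^3/27 + c^2/3 + c*asin(7*c) + sqrt(1 - 49*c^2)/7


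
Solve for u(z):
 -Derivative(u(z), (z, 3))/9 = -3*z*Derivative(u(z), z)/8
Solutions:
 u(z) = C1 + Integral(C2*airyai(3*z/2) + C3*airybi(3*z/2), z)


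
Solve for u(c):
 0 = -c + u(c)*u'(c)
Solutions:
 u(c) = -sqrt(C1 + c^2)
 u(c) = sqrt(C1 + c^2)


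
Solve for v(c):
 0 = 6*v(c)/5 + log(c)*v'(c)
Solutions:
 v(c) = C1*exp(-6*li(c)/5)


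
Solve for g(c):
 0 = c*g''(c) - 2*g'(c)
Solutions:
 g(c) = C1 + C2*c^3


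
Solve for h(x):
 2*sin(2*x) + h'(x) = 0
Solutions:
 h(x) = C1 + cos(2*x)


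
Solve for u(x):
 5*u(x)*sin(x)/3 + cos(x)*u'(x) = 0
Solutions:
 u(x) = C1*cos(x)^(5/3)


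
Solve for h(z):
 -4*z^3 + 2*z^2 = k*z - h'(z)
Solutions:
 h(z) = C1 + k*z^2/2 + z^4 - 2*z^3/3


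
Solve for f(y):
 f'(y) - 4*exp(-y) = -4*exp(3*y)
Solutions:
 f(y) = C1 - 4*exp(3*y)/3 - 4*exp(-y)


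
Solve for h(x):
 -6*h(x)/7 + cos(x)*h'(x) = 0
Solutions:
 h(x) = C1*(sin(x) + 1)^(3/7)/(sin(x) - 1)^(3/7)


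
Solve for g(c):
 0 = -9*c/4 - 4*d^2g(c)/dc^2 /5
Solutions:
 g(c) = C1 + C2*c - 15*c^3/32


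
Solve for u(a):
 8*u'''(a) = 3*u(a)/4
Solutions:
 u(a) = C3*exp(6^(1/3)*a/4) + (C1*sin(2^(1/3)*3^(5/6)*a/8) + C2*cos(2^(1/3)*3^(5/6)*a/8))*exp(-6^(1/3)*a/8)


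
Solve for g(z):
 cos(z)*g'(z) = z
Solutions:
 g(z) = C1 + Integral(z/cos(z), z)


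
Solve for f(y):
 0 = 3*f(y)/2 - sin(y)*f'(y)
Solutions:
 f(y) = C1*(cos(y) - 1)^(3/4)/(cos(y) + 1)^(3/4)


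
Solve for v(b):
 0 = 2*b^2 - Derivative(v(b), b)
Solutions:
 v(b) = C1 + 2*b^3/3


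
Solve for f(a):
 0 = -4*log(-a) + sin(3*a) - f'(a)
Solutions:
 f(a) = C1 - 4*a*log(-a) + 4*a - cos(3*a)/3


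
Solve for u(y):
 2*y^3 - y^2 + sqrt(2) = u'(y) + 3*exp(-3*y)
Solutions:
 u(y) = C1 + y^4/2 - y^3/3 + sqrt(2)*y + exp(-3*y)


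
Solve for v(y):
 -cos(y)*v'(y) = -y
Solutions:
 v(y) = C1 + Integral(y/cos(y), y)


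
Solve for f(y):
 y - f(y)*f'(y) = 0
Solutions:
 f(y) = -sqrt(C1 + y^2)
 f(y) = sqrt(C1 + y^2)


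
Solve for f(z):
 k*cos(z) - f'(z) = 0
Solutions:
 f(z) = C1 + k*sin(z)


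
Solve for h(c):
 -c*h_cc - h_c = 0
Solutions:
 h(c) = C1 + C2*log(c)


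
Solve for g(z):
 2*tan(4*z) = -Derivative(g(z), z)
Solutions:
 g(z) = C1 + log(cos(4*z))/2


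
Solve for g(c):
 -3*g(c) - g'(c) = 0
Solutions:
 g(c) = C1*exp(-3*c)


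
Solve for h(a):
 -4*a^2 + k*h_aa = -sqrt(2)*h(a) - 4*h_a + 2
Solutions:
 h(a) = C1*exp(a*(sqrt(-sqrt(2)*k + 4) - 2)/k) + C2*exp(-a*(sqrt(-sqrt(2)*k + 4) + 2)/k) + 2*sqrt(2)*a^2 - 16*a - 4*k + 33*sqrt(2)


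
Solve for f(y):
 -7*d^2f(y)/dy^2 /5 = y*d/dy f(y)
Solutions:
 f(y) = C1 + C2*erf(sqrt(70)*y/14)


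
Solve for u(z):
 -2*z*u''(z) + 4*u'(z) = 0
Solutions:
 u(z) = C1 + C2*z^3


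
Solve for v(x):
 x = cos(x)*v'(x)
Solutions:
 v(x) = C1 + Integral(x/cos(x), x)


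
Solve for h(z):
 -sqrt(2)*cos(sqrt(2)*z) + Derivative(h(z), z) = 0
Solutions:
 h(z) = C1 + sin(sqrt(2)*z)


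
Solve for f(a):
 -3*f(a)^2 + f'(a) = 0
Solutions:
 f(a) = -1/(C1 + 3*a)


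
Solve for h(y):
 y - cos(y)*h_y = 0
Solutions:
 h(y) = C1 + Integral(y/cos(y), y)


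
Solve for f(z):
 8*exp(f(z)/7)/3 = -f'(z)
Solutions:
 f(z) = 7*log(1/(C1 + 8*z)) + 7*log(21)


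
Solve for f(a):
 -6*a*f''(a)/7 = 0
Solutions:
 f(a) = C1 + C2*a


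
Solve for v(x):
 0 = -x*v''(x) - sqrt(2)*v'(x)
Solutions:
 v(x) = C1 + C2*x^(1 - sqrt(2))


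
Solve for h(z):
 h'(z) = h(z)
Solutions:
 h(z) = C1*exp(z)


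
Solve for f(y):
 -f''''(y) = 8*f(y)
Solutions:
 f(y) = (C1*sin(2^(1/4)*y) + C2*cos(2^(1/4)*y))*exp(-2^(1/4)*y) + (C3*sin(2^(1/4)*y) + C4*cos(2^(1/4)*y))*exp(2^(1/4)*y)


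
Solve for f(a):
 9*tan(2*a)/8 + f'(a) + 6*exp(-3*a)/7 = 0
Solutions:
 f(a) = C1 - 9*log(tan(2*a)^2 + 1)/32 + 2*exp(-3*a)/7


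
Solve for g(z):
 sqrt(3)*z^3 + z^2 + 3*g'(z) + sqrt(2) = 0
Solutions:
 g(z) = C1 - sqrt(3)*z^4/12 - z^3/9 - sqrt(2)*z/3


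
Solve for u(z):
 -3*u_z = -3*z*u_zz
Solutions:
 u(z) = C1 + C2*z^2


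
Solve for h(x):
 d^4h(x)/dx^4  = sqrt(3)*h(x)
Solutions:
 h(x) = C1*exp(-3^(1/8)*x) + C2*exp(3^(1/8)*x) + C3*sin(3^(1/8)*x) + C4*cos(3^(1/8)*x)


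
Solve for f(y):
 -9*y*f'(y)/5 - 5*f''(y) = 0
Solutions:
 f(y) = C1 + C2*erf(3*sqrt(2)*y/10)


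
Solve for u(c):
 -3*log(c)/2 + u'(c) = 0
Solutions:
 u(c) = C1 + 3*c*log(c)/2 - 3*c/2


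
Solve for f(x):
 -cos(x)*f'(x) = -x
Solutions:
 f(x) = C1 + Integral(x/cos(x), x)


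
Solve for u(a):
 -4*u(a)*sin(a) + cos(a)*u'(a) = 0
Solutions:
 u(a) = C1/cos(a)^4


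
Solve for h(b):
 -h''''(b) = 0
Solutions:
 h(b) = C1 + C2*b + C3*b^2 + C4*b^3


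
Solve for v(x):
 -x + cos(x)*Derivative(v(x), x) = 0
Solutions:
 v(x) = C1 + Integral(x/cos(x), x)


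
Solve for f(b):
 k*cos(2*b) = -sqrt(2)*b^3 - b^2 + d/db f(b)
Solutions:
 f(b) = C1 + sqrt(2)*b^4/4 + b^3/3 + k*sin(2*b)/2


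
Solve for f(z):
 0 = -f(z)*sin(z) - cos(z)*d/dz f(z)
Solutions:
 f(z) = C1*cos(z)


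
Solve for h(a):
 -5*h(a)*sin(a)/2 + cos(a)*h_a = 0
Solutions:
 h(a) = C1/cos(a)^(5/2)


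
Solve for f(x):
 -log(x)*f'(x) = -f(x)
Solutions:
 f(x) = C1*exp(li(x))


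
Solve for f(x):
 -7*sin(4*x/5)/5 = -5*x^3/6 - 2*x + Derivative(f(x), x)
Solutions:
 f(x) = C1 + 5*x^4/24 + x^2 + 7*cos(4*x/5)/4


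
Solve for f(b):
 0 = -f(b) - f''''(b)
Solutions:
 f(b) = (C1*sin(sqrt(2)*b/2) + C2*cos(sqrt(2)*b/2))*exp(-sqrt(2)*b/2) + (C3*sin(sqrt(2)*b/2) + C4*cos(sqrt(2)*b/2))*exp(sqrt(2)*b/2)


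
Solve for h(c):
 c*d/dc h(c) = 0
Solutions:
 h(c) = C1


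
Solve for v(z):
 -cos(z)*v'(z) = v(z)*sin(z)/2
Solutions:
 v(z) = C1*sqrt(cos(z))


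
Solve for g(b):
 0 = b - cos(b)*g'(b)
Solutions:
 g(b) = C1 + Integral(b/cos(b), b)


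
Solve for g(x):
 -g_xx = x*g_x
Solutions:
 g(x) = C1 + C2*erf(sqrt(2)*x/2)


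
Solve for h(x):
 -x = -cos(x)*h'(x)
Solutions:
 h(x) = C1 + Integral(x/cos(x), x)


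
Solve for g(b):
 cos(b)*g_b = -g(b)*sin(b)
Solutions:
 g(b) = C1*cos(b)


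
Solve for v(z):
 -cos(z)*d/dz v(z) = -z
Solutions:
 v(z) = C1 + Integral(z/cos(z), z)


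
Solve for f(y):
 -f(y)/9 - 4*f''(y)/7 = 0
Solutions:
 f(y) = C1*sin(sqrt(7)*y/6) + C2*cos(sqrt(7)*y/6)


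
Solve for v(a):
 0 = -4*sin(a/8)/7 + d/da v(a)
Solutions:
 v(a) = C1 - 32*cos(a/8)/7


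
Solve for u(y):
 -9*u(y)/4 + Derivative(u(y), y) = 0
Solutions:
 u(y) = C1*exp(9*y/4)


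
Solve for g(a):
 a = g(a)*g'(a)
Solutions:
 g(a) = -sqrt(C1 + a^2)
 g(a) = sqrt(C1 + a^2)


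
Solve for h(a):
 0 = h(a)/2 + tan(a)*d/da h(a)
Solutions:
 h(a) = C1/sqrt(sin(a))


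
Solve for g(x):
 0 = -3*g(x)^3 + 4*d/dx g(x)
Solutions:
 g(x) = -sqrt(2)*sqrt(-1/(C1 + 3*x))
 g(x) = sqrt(2)*sqrt(-1/(C1 + 3*x))


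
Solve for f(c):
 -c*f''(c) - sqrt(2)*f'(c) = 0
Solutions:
 f(c) = C1 + C2*c^(1 - sqrt(2))


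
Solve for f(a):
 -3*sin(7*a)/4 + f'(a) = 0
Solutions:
 f(a) = C1 - 3*cos(7*a)/28


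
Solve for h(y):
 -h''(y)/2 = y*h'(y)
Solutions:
 h(y) = C1 + C2*erf(y)


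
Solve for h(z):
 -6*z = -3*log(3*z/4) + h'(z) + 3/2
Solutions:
 h(z) = C1 - 3*z^2 + 3*z*log(z) - 9*z/2 + z*log(27/64)


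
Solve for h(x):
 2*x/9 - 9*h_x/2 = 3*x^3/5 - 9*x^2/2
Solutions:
 h(x) = C1 - x^4/30 + x^3/3 + 2*x^2/81


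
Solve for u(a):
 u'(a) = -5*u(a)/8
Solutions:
 u(a) = C1*exp(-5*a/8)


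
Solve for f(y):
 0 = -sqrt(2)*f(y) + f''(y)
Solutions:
 f(y) = C1*exp(-2^(1/4)*y) + C2*exp(2^(1/4)*y)


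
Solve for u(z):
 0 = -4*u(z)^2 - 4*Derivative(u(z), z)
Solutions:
 u(z) = 1/(C1 + z)


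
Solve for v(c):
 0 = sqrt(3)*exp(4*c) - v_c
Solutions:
 v(c) = C1 + sqrt(3)*exp(4*c)/4


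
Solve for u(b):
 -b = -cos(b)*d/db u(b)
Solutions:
 u(b) = C1 + Integral(b/cos(b), b)


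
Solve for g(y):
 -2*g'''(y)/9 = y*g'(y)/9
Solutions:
 g(y) = C1 + Integral(C2*airyai(-2^(2/3)*y/2) + C3*airybi(-2^(2/3)*y/2), y)


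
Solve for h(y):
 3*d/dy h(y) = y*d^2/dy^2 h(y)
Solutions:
 h(y) = C1 + C2*y^4


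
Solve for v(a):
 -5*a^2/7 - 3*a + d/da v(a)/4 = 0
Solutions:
 v(a) = C1 + 20*a^3/21 + 6*a^2


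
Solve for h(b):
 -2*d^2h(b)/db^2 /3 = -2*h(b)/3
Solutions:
 h(b) = C1*exp(-b) + C2*exp(b)


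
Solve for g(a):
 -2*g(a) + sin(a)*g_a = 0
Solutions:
 g(a) = C1*(cos(a) - 1)/(cos(a) + 1)


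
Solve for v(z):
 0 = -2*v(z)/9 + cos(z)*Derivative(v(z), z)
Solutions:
 v(z) = C1*(sin(z) + 1)^(1/9)/(sin(z) - 1)^(1/9)


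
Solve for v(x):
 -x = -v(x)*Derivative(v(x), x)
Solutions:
 v(x) = -sqrt(C1 + x^2)
 v(x) = sqrt(C1 + x^2)


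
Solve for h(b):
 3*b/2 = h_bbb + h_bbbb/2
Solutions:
 h(b) = C1 + C2*b + C3*b^2 + C4*exp(-2*b) + b^4/16 - b^3/8


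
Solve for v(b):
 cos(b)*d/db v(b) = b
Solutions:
 v(b) = C1 + Integral(b/cos(b), b)


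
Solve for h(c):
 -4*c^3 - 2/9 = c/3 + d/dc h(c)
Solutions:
 h(c) = C1 - c^4 - c^2/6 - 2*c/9


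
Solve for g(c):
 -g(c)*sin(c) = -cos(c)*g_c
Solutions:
 g(c) = C1/cos(c)


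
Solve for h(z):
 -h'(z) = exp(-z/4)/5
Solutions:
 h(z) = C1 + 4*exp(-z/4)/5


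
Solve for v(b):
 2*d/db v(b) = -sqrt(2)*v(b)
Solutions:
 v(b) = C1*exp(-sqrt(2)*b/2)


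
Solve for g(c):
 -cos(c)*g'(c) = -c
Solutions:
 g(c) = C1 + Integral(c/cos(c), c)


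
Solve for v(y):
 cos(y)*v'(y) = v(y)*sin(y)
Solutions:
 v(y) = C1/cos(y)


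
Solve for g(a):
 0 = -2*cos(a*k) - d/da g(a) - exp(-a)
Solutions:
 g(a) = C1 + exp(-a) - 2*sin(a*k)/k


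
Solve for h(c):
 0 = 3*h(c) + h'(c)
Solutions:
 h(c) = C1*exp(-3*c)


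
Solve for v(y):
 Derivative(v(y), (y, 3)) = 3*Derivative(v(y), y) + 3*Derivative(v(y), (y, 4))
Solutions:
 v(y) = C1 + C2*exp(y*(2*2^(1/3)/(135*sqrt(29) + 727)^(1/3) + 4 + 2^(2/3)*(135*sqrt(29) + 727)^(1/3))/36)*sin(2^(1/3)*sqrt(3)*y*(-2^(1/3)*(135*sqrt(29) + 727)^(1/3) + 2/(135*sqrt(29) + 727)^(1/3))/36) + C3*exp(y*(2*2^(1/3)/(135*sqrt(29) + 727)^(1/3) + 4 + 2^(2/3)*(135*sqrt(29) + 727)^(1/3))/36)*cos(2^(1/3)*sqrt(3)*y*(-2^(1/3)*(135*sqrt(29) + 727)^(1/3) + 2/(135*sqrt(29) + 727)^(1/3))/36) + C4*exp(y*(-2^(2/3)*(135*sqrt(29) + 727)^(1/3) - 2*2^(1/3)/(135*sqrt(29) + 727)^(1/3) + 2)/18)


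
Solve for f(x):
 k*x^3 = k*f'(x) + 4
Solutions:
 f(x) = C1 + x^4/4 - 4*x/k


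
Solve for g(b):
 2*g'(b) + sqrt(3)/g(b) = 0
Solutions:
 g(b) = -sqrt(C1 - sqrt(3)*b)
 g(b) = sqrt(C1 - sqrt(3)*b)


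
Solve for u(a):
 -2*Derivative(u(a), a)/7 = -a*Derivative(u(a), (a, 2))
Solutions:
 u(a) = C1 + C2*a^(9/7)


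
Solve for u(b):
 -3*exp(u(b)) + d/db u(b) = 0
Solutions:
 u(b) = log(-1/(C1 + 3*b))


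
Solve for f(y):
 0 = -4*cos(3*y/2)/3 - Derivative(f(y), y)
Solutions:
 f(y) = C1 - 8*sin(3*y/2)/9


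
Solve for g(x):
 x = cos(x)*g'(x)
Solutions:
 g(x) = C1 + Integral(x/cos(x), x)


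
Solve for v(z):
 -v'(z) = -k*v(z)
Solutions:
 v(z) = C1*exp(k*z)


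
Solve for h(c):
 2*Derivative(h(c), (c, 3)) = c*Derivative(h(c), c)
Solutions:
 h(c) = C1 + Integral(C2*airyai(2^(2/3)*c/2) + C3*airybi(2^(2/3)*c/2), c)


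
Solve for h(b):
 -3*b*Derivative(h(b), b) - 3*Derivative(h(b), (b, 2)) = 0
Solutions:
 h(b) = C1 + C2*erf(sqrt(2)*b/2)


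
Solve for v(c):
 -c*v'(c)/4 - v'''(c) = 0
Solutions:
 v(c) = C1 + Integral(C2*airyai(-2^(1/3)*c/2) + C3*airybi(-2^(1/3)*c/2), c)


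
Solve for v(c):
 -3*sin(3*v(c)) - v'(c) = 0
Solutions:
 v(c) = -acos((-C1 - exp(18*c))/(C1 - exp(18*c)))/3 + 2*pi/3
 v(c) = acos((-C1 - exp(18*c))/(C1 - exp(18*c)))/3


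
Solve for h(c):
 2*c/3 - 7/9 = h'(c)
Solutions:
 h(c) = C1 + c^2/3 - 7*c/9


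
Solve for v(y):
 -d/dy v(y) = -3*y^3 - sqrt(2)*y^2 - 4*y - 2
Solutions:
 v(y) = C1 + 3*y^4/4 + sqrt(2)*y^3/3 + 2*y^2 + 2*y


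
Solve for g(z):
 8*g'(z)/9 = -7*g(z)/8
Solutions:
 g(z) = C1*exp(-63*z/64)


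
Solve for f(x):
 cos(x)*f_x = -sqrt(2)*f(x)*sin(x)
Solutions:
 f(x) = C1*cos(x)^(sqrt(2))


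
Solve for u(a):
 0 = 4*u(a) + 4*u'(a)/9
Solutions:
 u(a) = C1*exp(-9*a)


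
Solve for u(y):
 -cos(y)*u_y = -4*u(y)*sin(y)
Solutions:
 u(y) = C1/cos(y)^4


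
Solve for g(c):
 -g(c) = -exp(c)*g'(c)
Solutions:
 g(c) = C1*exp(-exp(-c))


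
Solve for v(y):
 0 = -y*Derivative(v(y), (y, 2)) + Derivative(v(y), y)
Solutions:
 v(y) = C1 + C2*y^2


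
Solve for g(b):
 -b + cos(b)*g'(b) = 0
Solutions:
 g(b) = C1 + Integral(b/cos(b), b)


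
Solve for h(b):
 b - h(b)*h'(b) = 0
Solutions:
 h(b) = -sqrt(C1 + b^2)
 h(b) = sqrt(C1 + b^2)


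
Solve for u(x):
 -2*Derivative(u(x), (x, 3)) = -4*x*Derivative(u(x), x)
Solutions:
 u(x) = C1 + Integral(C2*airyai(2^(1/3)*x) + C3*airybi(2^(1/3)*x), x)


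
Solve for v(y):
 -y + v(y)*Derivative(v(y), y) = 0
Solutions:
 v(y) = -sqrt(C1 + y^2)
 v(y) = sqrt(C1 + y^2)


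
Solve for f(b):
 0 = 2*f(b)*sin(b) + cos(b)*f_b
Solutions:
 f(b) = C1*cos(b)^2


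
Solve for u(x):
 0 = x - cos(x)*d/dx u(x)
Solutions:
 u(x) = C1 + Integral(x/cos(x), x)


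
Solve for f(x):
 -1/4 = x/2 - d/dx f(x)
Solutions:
 f(x) = C1 + x^2/4 + x/4


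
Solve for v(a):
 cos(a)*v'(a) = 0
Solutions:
 v(a) = C1


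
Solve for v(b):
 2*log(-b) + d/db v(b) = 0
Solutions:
 v(b) = C1 - 2*b*log(-b) + 2*b


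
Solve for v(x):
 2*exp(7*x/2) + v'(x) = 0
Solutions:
 v(x) = C1 - 4*exp(7*x/2)/7


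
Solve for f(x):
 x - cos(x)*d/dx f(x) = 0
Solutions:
 f(x) = C1 + Integral(x/cos(x), x)


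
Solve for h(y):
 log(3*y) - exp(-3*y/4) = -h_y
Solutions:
 h(y) = C1 - y*log(y) + y*(1 - log(3)) - 4*exp(-3*y/4)/3


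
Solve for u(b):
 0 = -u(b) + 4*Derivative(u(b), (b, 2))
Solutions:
 u(b) = C1*exp(-b/2) + C2*exp(b/2)


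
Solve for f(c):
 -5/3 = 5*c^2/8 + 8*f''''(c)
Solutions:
 f(c) = C1 + C2*c + C3*c^2 + C4*c^3 - c^6/4608 - 5*c^4/576


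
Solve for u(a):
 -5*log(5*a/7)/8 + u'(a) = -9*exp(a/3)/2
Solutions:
 u(a) = C1 + 5*a*log(a)/8 + 5*a*(-log(7) - 1 + log(5))/8 - 27*exp(a/3)/2


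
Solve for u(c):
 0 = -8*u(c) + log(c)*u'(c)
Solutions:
 u(c) = C1*exp(8*li(c))


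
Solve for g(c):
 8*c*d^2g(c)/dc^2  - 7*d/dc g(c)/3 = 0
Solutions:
 g(c) = C1 + C2*c^(31/24)


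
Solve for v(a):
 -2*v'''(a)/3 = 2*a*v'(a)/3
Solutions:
 v(a) = C1 + Integral(C2*airyai(-a) + C3*airybi(-a), a)


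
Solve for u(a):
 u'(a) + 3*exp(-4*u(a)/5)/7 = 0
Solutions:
 u(a) = 5*log(-I*(C1 - 12*a/35)^(1/4))
 u(a) = 5*log(I*(C1 - 12*a/35)^(1/4))
 u(a) = 5*log(-(C1 - 12*a/35)^(1/4))
 u(a) = 5*log(C1 - 12*a/35)/4


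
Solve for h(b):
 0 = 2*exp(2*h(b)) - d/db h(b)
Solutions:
 h(b) = log(-sqrt(-1/(C1 + 2*b))) - log(2)/2
 h(b) = log(-1/(C1 + 2*b))/2 - log(2)/2


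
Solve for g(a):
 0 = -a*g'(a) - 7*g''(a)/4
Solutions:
 g(a) = C1 + C2*erf(sqrt(14)*a/7)


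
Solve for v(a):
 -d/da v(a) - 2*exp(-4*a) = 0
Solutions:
 v(a) = C1 + exp(-4*a)/2


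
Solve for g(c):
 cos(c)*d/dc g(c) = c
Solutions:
 g(c) = C1 + Integral(c/cos(c), c)


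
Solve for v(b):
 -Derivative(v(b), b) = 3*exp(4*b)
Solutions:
 v(b) = C1 - 3*exp(4*b)/4


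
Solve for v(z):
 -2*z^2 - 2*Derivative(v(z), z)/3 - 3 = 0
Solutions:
 v(z) = C1 - z^3 - 9*z/2


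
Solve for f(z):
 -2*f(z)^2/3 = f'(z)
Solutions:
 f(z) = 3/(C1 + 2*z)


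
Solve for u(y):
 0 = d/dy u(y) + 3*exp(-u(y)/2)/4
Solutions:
 u(y) = 2*log(C1 - 3*y/8)


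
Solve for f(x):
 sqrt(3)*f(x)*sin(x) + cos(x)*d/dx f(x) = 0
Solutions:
 f(x) = C1*cos(x)^(sqrt(3))


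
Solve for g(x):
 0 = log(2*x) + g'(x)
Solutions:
 g(x) = C1 - x*log(x) - x*log(2) + x


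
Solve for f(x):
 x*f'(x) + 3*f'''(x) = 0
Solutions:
 f(x) = C1 + Integral(C2*airyai(-3^(2/3)*x/3) + C3*airybi(-3^(2/3)*x/3), x)


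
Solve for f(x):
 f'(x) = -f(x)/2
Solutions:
 f(x) = C1*exp(-x/2)


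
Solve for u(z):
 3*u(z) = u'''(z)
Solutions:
 u(z) = C3*exp(3^(1/3)*z) + (C1*sin(3^(5/6)*z/2) + C2*cos(3^(5/6)*z/2))*exp(-3^(1/3)*z/2)


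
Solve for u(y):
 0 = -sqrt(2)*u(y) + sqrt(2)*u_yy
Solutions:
 u(y) = C1*exp(-y) + C2*exp(y)


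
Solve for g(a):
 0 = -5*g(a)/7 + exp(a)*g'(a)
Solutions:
 g(a) = C1*exp(-5*exp(-a)/7)


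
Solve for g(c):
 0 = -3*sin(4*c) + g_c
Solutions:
 g(c) = C1 - 3*cos(4*c)/4


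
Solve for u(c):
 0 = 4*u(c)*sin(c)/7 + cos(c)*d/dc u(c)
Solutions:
 u(c) = C1*cos(c)^(4/7)


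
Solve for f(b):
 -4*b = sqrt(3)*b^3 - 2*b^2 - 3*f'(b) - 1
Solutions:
 f(b) = C1 + sqrt(3)*b^4/12 - 2*b^3/9 + 2*b^2/3 - b/3


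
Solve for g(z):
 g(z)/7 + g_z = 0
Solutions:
 g(z) = C1*exp(-z/7)


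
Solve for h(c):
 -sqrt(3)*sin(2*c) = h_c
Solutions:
 h(c) = C1 + sqrt(3)*cos(2*c)/2


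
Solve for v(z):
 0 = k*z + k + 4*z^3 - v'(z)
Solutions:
 v(z) = C1 + k*z^2/2 + k*z + z^4


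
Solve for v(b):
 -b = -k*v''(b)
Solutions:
 v(b) = C1 + C2*b + b^3/(6*k)


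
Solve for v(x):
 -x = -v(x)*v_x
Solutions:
 v(x) = -sqrt(C1 + x^2)
 v(x) = sqrt(C1 + x^2)


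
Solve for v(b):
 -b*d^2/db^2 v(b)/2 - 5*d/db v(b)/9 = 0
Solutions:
 v(b) = C1 + C2/b^(1/9)


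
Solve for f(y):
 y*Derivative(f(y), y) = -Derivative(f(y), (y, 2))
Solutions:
 f(y) = C1 + C2*erf(sqrt(2)*y/2)


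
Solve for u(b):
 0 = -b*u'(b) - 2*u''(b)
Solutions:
 u(b) = C1 + C2*erf(b/2)


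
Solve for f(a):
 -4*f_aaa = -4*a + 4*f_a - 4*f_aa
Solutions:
 f(a) = C1 + a^2/2 + a + (C2*sin(sqrt(3)*a/2) + C3*cos(sqrt(3)*a/2))*exp(a/2)


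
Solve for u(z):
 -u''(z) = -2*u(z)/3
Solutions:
 u(z) = C1*exp(-sqrt(6)*z/3) + C2*exp(sqrt(6)*z/3)


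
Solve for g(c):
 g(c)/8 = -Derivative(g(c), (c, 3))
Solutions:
 g(c) = C3*exp(-c/2) + (C1*sin(sqrt(3)*c/4) + C2*cos(sqrt(3)*c/4))*exp(c/4)


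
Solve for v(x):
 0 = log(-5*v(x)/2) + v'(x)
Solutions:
 Integral(1/(log(-_y) - log(2) + log(5)), (_y, v(x))) = C1 - x


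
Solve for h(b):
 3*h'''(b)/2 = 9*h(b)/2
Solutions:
 h(b) = C3*exp(3^(1/3)*b) + (C1*sin(3^(5/6)*b/2) + C2*cos(3^(5/6)*b/2))*exp(-3^(1/3)*b/2)


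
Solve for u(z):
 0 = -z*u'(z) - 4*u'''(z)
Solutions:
 u(z) = C1 + Integral(C2*airyai(-2^(1/3)*z/2) + C3*airybi(-2^(1/3)*z/2), z)


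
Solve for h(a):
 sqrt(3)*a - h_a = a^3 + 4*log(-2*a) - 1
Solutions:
 h(a) = C1 - a^4/4 + sqrt(3)*a^2/2 - 4*a*log(-a) + a*(5 - 4*log(2))


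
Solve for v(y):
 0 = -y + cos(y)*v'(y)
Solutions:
 v(y) = C1 + Integral(y/cos(y), y)


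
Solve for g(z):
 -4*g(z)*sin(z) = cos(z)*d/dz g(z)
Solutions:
 g(z) = C1*cos(z)^4


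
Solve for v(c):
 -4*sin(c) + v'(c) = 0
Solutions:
 v(c) = C1 - 4*cos(c)


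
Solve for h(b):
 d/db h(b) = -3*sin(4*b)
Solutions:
 h(b) = C1 + 3*cos(4*b)/4


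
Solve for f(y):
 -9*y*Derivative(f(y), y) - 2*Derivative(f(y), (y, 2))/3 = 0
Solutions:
 f(y) = C1 + C2*erf(3*sqrt(3)*y/2)


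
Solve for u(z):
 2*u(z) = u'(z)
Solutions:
 u(z) = C1*exp(2*z)


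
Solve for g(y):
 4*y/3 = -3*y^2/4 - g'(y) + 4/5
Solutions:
 g(y) = C1 - y^3/4 - 2*y^2/3 + 4*y/5


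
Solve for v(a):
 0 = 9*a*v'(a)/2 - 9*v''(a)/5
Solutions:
 v(a) = C1 + C2*erfi(sqrt(5)*a/2)


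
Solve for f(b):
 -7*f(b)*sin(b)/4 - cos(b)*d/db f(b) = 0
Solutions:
 f(b) = C1*cos(b)^(7/4)


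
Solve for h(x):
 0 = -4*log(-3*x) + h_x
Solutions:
 h(x) = C1 + 4*x*log(-x) + 4*x*(-1 + log(3))


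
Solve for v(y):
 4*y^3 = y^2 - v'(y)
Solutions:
 v(y) = C1 - y^4 + y^3/3


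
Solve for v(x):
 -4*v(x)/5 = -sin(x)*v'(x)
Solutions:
 v(x) = C1*(cos(x) - 1)^(2/5)/(cos(x) + 1)^(2/5)


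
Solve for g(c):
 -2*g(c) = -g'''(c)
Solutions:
 g(c) = C3*exp(2^(1/3)*c) + (C1*sin(2^(1/3)*sqrt(3)*c/2) + C2*cos(2^(1/3)*sqrt(3)*c/2))*exp(-2^(1/3)*c/2)


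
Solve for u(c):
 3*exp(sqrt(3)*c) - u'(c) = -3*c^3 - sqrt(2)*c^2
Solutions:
 u(c) = C1 + 3*c^4/4 + sqrt(2)*c^3/3 + sqrt(3)*exp(sqrt(3)*c)


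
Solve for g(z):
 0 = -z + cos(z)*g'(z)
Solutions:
 g(z) = C1 + Integral(z/cos(z), z)


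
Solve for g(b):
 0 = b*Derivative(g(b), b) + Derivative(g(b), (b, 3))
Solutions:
 g(b) = C1 + Integral(C2*airyai(-b) + C3*airybi(-b), b)


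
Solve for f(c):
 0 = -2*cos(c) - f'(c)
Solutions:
 f(c) = C1 - 2*sin(c)


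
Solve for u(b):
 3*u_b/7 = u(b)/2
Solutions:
 u(b) = C1*exp(7*b/6)


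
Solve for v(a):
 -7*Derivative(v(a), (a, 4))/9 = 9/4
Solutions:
 v(a) = C1 + C2*a + C3*a^2 + C4*a^3 - 27*a^4/224


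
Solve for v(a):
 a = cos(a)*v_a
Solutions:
 v(a) = C1 + Integral(a/cos(a), a)


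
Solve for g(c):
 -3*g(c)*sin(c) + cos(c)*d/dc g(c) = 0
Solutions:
 g(c) = C1/cos(c)^3


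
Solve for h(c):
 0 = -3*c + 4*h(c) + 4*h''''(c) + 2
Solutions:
 h(c) = 3*c/4 + (C1*sin(sqrt(2)*c/2) + C2*cos(sqrt(2)*c/2))*exp(-sqrt(2)*c/2) + (C3*sin(sqrt(2)*c/2) + C4*cos(sqrt(2)*c/2))*exp(sqrt(2)*c/2) - 1/2


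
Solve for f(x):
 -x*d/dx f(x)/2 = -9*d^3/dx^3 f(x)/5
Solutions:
 f(x) = C1 + Integral(C2*airyai(60^(1/3)*x/6) + C3*airybi(60^(1/3)*x/6), x)


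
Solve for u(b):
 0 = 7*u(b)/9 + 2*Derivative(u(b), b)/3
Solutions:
 u(b) = C1*exp(-7*b/6)


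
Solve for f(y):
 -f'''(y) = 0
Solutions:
 f(y) = C1 + C2*y + C3*y^2


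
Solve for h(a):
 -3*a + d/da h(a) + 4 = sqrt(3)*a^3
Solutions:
 h(a) = C1 + sqrt(3)*a^4/4 + 3*a^2/2 - 4*a


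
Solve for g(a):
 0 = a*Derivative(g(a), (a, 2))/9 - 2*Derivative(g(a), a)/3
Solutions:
 g(a) = C1 + C2*a^7


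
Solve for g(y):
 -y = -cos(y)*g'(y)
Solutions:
 g(y) = C1 + Integral(y/cos(y), y)


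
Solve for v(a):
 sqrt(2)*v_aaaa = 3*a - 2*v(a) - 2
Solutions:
 v(a) = 3*a/2 + (C1*sin(2^(5/8)*a/2) + C2*cos(2^(5/8)*a/2))*exp(-2^(5/8)*a/2) + (C3*sin(2^(5/8)*a/2) + C4*cos(2^(5/8)*a/2))*exp(2^(5/8)*a/2) - 1


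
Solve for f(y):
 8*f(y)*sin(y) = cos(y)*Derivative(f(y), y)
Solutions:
 f(y) = C1/cos(y)^8


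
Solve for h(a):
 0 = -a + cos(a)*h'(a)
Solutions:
 h(a) = C1 + Integral(a/cos(a), a)


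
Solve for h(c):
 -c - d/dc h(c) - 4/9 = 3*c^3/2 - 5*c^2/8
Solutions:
 h(c) = C1 - 3*c^4/8 + 5*c^3/24 - c^2/2 - 4*c/9


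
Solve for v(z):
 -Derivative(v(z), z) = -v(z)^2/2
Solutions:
 v(z) = -2/(C1 + z)


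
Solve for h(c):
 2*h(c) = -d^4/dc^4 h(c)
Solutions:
 h(c) = (C1*sin(2^(3/4)*c/2) + C2*cos(2^(3/4)*c/2))*exp(-2^(3/4)*c/2) + (C3*sin(2^(3/4)*c/2) + C4*cos(2^(3/4)*c/2))*exp(2^(3/4)*c/2)


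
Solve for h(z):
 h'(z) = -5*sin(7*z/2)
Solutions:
 h(z) = C1 + 10*cos(7*z/2)/7


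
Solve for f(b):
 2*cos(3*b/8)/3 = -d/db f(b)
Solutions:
 f(b) = C1 - 16*sin(3*b/8)/9


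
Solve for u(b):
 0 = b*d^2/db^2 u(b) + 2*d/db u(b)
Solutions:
 u(b) = C1 + C2/b


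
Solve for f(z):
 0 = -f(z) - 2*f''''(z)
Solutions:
 f(z) = (C1*sin(2^(1/4)*z/2) + C2*cos(2^(1/4)*z/2))*exp(-2^(1/4)*z/2) + (C3*sin(2^(1/4)*z/2) + C4*cos(2^(1/4)*z/2))*exp(2^(1/4)*z/2)


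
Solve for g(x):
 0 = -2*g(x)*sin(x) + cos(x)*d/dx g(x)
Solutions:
 g(x) = C1/cos(x)^2


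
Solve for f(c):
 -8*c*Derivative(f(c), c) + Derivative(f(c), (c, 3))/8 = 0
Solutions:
 f(c) = C1 + Integral(C2*airyai(4*c) + C3*airybi(4*c), c)


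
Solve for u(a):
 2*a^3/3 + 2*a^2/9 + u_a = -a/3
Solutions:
 u(a) = C1 - a^4/6 - 2*a^3/27 - a^2/6


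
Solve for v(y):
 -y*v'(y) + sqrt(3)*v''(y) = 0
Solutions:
 v(y) = C1 + C2*erfi(sqrt(2)*3^(3/4)*y/6)


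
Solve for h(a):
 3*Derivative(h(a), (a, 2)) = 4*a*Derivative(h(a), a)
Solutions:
 h(a) = C1 + C2*erfi(sqrt(6)*a/3)


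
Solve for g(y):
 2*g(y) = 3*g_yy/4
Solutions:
 g(y) = C1*exp(-2*sqrt(6)*y/3) + C2*exp(2*sqrt(6)*y/3)


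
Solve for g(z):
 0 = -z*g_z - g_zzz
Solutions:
 g(z) = C1 + Integral(C2*airyai(-z) + C3*airybi(-z), z)


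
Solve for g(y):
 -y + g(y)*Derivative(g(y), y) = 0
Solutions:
 g(y) = -sqrt(C1 + y^2)
 g(y) = sqrt(C1 + y^2)


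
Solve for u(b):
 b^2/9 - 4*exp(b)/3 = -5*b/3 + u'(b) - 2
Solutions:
 u(b) = C1 + b^3/27 + 5*b^2/6 + 2*b - 4*exp(b)/3


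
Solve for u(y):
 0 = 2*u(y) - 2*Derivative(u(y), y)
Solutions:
 u(y) = C1*exp(y)


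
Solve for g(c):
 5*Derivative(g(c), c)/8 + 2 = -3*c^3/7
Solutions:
 g(c) = C1 - 6*c^4/35 - 16*c/5


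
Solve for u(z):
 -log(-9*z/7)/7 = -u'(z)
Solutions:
 u(z) = C1 + z*log(-z)/7 + z*(-log(7) - 1 + 2*log(3))/7


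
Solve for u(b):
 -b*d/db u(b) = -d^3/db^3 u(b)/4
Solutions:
 u(b) = C1 + Integral(C2*airyai(2^(2/3)*b) + C3*airybi(2^(2/3)*b), b)


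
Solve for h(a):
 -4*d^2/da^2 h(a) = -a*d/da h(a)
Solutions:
 h(a) = C1 + C2*erfi(sqrt(2)*a/4)


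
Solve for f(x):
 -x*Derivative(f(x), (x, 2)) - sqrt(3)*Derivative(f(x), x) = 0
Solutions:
 f(x) = C1 + C2*x^(1 - sqrt(3))


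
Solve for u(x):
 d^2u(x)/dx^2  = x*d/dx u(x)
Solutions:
 u(x) = C1 + C2*erfi(sqrt(2)*x/2)


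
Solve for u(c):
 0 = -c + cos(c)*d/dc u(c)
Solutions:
 u(c) = C1 + Integral(c/cos(c), c)


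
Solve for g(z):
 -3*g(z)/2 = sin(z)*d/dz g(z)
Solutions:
 g(z) = C1*(cos(z) + 1)^(3/4)/(cos(z) - 1)^(3/4)


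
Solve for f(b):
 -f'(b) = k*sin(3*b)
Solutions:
 f(b) = C1 + k*cos(3*b)/3


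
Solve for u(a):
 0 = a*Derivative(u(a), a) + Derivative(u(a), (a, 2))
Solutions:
 u(a) = C1 + C2*erf(sqrt(2)*a/2)


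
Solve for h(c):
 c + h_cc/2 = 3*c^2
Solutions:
 h(c) = C1 + C2*c + c^4/2 - c^3/3


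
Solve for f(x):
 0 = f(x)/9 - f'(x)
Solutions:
 f(x) = C1*exp(x/9)


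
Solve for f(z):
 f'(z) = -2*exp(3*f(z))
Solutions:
 f(z) = log((-3^(2/3) - 3*3^(1/6)*I)*(1/(C1 + 2*z))^(1/3)/6)
 f(z) = log((-3^(2/3) + 3*3^(1/6)*I)*(1/(C1 + 2*z))^(1/3)/6)
 f(z) = log(1/(C1 + 6*z))/3


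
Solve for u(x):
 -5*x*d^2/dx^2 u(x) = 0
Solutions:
 u(x) = C1 + C2*x


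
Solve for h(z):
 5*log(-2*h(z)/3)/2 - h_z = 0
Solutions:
 -2*Integral(1/(log(-_y) - log(3) + log(2)), (_y, h(z)))/5 = C1 - z


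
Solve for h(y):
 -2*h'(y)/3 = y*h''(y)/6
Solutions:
 h(y) = C1 + C2/y^3


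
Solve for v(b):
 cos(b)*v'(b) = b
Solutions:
 v(b) = C1 + Integral(b/cos(b), b)


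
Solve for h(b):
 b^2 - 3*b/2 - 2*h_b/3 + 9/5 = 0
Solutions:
 h(b) = C1 + b^3/2 - 9*b^2/8 + 27*b/10


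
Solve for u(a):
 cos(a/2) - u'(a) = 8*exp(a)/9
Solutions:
 u(a) = C1 - 8*exp(a)/9 + 2*sin(a/2)


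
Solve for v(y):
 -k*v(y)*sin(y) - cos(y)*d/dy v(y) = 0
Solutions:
 v(y) = C1*exp(k*log(cos(y)))


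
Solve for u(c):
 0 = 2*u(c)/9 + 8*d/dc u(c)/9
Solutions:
 u(c) = C1*exp(-c/4)


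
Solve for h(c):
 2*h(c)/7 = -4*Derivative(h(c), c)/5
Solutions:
 h(c) = C1*exp(-5*c/14)


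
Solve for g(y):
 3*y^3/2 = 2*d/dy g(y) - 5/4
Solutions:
 g(y) = C1 + 3*y^4/16 + 5*y/8


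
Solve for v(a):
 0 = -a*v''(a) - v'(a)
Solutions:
 v(a) = C1 + C2*log(a)


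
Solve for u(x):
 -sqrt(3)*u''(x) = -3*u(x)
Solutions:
 u(x) = C1*exp(-3^(1/4)*x) + C2*exp(3^(1/4)*x)


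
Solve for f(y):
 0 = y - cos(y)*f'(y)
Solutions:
 f(y) = C1 + Integral(y/cos(y), y)


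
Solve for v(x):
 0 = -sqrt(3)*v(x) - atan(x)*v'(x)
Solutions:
 v(x) = C1*exp(-sqrt(3)*Integral(1/atan(x), x))


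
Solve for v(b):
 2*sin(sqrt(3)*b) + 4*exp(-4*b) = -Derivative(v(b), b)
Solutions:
 v(b) = C1 + 2*sqrt(3)*cos(sqrt(3)*b)/3 + exp(-4*b)


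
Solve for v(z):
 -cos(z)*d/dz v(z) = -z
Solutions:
 v(z) = C1 + Integral(z/cos(z), z)


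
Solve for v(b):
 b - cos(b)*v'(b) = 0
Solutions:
 v(b) = C1 + Integral(b/cos(b), b)


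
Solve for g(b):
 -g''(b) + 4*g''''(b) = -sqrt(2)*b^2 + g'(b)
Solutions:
 g(b) = C1 + C2*exp(-3^(1/3)*b*(3^(1/3)/(sqrt(78) + 9)^(1/3) + (sqrt(78) + 9)^(1/3))/12)*sin(3^(1/6)*b*(-3^(2/3)*(sqrt(78) + 9)^(1/3) + 3/(sqrt(78) + 9)^(1/3))/12) + C3*exp(-3^(1/3)*b*(3^(1/3)/(sqrt(78) + 9)^(1/3) + (sqrt(78) + 9)^(1/3))/12)*cos(3^(1/6)*b*(-3^(2/3)*(sqrt(78) + 9)^(1/3) + 3/(sqrt(78) + 9)^(1/3))/12) + C4*exp(3^(1/3)*b*(3^(1/3)/(sqrt(78) + 9)^(1/3) + (sqrt(78) + 9)^(1/3))/6) + sqrt(2)*b^3/3 - sqrt(2)*b^2 + 2*sqrt(2)*b


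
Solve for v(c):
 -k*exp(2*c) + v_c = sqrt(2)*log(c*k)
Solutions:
 v(c) = C1 + sqrt(2)*c*log(c*k) - sqrt(2)*c + k*exp(2*c)/2


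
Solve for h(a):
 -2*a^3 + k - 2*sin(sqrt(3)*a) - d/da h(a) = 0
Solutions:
 h(a) = C1 - a^4/2 + a*k + 2*sqrt(3)*cos(sqrt(3)*a)/3


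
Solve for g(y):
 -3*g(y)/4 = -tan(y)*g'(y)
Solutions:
 g(y) = C1*sin(y)^(3/4)


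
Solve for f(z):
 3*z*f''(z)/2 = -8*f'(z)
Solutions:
 f(z) = C1 + C2/z^(13/3)


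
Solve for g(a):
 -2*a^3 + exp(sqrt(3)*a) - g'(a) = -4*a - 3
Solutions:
 g(a) = C1 - a^4/2 + 2*a^2 + 3*a + sqrt(3)*exp(sqrt(3)*a)/3


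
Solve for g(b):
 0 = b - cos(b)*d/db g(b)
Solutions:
 g(b) = C1 + Integral(b/cos(b), b)


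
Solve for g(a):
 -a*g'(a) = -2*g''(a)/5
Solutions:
 g(a) = C1 + C2*erfi(sqrt(5)*a/2)


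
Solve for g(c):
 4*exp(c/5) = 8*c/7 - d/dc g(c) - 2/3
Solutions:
 g(c) = C1 + 4*c^2/7 - 2*c/3 - 20*exp(c/5)


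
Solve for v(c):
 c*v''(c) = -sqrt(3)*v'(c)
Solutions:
 v(c) = C1 + C2*c^(1 - sqrt(3))


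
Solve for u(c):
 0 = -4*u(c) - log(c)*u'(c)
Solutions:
 u(c) = C1*exp(-4*li(c))


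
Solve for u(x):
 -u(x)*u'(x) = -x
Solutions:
 u(x) = -sqrt(C1 + x^2)
 u(x) = sqrt(C1 + x^2)


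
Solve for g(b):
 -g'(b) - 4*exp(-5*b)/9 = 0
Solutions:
 g(b) = C1 + 4*exp(-5*b)/45


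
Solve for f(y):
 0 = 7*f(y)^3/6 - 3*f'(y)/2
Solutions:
 f(y) = -3*sqrt(2)*sqrt(-1/(C1 + 7*y))/2
 f(y) = 3*sqrt(2)*sqrt(-1/(C1 + 7*y))/2


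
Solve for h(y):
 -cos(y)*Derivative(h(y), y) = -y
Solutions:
 h(y) = C1 + Integral(y/cos(y), y)


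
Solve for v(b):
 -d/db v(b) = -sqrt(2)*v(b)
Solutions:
 v(b) = C1*exp(sqrt(2)*b)


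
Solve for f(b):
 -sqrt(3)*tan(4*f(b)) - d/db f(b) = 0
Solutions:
 f(b) = -asin(C1*exp(-4*sqrt(3)*b))/4 + pi/4
 f(b) = asin(C1*exp(-4*sqrt(3)*b))/4


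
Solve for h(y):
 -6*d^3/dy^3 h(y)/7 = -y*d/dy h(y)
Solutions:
 h(y) = C1 + Integral(C2*airyai(6^(2/3)*7^(1/3)*y/6) + C3*airybi(6^(2/3)*7^(1/3)*y/6), y)


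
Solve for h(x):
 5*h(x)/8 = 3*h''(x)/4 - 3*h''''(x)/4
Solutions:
 h(x) = (C1*sin(5^(1/4)*6^(3/4)*x*sin(atan(sqrt(21)/3)/2)/6) + C2*cos(5^(1/4)*6^(3/4)*x*sin(atan(sqrt(21)/3)/2)/6))*exp(-5^(1/4)*6^(3/4)*x*cos(atan(sqrt(21)/3)/2)/6) + (C3*sin(5^(1/4)*6^(3/4)*x*sin(atan(sqrt(21)/3)/2)/6) + C4*cos(5^(1/4)*6^(3/4)*x*sin(atan(sqrt(21)/3)/2)/6))*exp(5^(1/4)*6^(3/4)*x*cos(atan(sqrt(21)/3)/2)/6)


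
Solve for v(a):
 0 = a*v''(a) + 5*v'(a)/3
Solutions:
 v(a) = C1 + C2/a^(2/3)


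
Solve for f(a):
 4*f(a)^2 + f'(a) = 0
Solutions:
 f(a) = 1/(C1 + 4*a)


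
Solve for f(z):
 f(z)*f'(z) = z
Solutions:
 f(z) = -sqrt(C1 + z^2)
 f(z) = sqrt(C1 + z^2)


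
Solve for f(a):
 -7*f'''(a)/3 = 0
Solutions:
 f(a) = C1 + C2*a + C3*a^2


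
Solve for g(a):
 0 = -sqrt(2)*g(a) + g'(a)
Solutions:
 g(a) = C1*exp(sqrt(2)*a)


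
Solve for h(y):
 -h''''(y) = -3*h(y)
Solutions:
 h(y) = C1*exp(-3^(1/4)*y) + C2*exp(3^(1/4)*y) + C3*sin(3^(1/4)*y) + C4*cos(3^(1/4)*y)


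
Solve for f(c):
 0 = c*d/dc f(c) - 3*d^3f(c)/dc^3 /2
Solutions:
 f(c) = C1 + Integral(C2*airyai(2^(1/3)*3^(2/3)*c/3) + C3*airybi(2^(1/3)*3^(2/3)*c/3), c)


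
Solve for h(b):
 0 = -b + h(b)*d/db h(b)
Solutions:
 h(b) = -sqrt(C1 + b^2)
 h(b) = sqrt(C1 + b^2)


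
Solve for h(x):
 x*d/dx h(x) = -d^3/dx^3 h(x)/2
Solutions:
 h(x) = C1 + Integral(C2*airyai(-2^(1/3)*x) + C3*airybi(-2^(1/3)*x), x)


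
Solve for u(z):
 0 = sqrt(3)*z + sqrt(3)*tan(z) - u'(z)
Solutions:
 u(z) = C1 + sqrt(3)*z^2/2 - sqrt(3)*log(cos(z))


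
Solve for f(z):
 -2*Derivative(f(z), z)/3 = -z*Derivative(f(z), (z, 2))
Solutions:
 f(z) = C1 + C2*z^(5/3)


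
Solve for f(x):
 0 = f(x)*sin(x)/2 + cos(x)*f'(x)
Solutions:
 f(x) = C1*sqrt(cos(x))


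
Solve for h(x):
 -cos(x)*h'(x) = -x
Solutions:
 h(x) = C1 + Integral(x/cos(x), x)


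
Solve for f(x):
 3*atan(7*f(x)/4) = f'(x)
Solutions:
 Integral(1/atan(7*_y/4), (_y, f(x))) = C1 + 3*x


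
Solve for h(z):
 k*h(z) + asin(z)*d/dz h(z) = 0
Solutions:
 h(z) = C1*exp(-k*Integral(1/asin(z), z))


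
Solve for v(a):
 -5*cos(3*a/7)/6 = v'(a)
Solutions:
 v(a) = C1 - 35*sin(3*a/7)/18


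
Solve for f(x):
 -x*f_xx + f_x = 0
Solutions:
 f(x) = C1 + C2*x^2


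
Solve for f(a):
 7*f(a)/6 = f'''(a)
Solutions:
 f(a) = C3*exp(6^(2/3)*7^(1/3)*a/6) + (C1*sin(2^(2/3)*3^(1/6)*7^(1/3)*a/4) + C2*cos(2^(2/3)*3^(1/6)*7^(1/3)*a/4))*exp(-6^(2/3)*7^(1/3)*a/12)


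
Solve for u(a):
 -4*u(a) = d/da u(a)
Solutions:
 u(a) = C1*exp(-4*a)


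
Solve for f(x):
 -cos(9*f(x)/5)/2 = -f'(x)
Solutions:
 -x/2 - 5*log(sin(9*f(x)/5) - 1)/18 + 5*log(sin(9*f(x)/5) + 1)/18 = C1


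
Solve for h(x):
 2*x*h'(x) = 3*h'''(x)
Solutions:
 h(x) = C1 + Integral(C2*airyai(2^(1/3)*3^(2/3)*x/3) + C3*airybi(2^(1/3)*3^(2/3)*x/3), x)


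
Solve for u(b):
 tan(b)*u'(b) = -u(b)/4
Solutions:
 u(b) = C1/sin(b)^(1/4)


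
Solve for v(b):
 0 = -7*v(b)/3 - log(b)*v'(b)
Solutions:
 v(b) = C1*exp(-7*li(b)/3)


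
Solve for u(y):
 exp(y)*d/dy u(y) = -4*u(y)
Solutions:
 u(y) = C1*exp(4*exp(-y))


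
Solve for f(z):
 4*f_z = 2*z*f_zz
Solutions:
 f(z) = C1 + C2*z^3


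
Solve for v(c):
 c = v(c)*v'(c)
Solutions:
 v(c) = -sqrt(C1 + c^2)
 v(c) = sqrt(C1 + c^2)


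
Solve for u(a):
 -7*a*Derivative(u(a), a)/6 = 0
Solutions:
 u(a) = C1


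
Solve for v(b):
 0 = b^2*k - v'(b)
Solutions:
 v(b) = C1 + b^3*k/3


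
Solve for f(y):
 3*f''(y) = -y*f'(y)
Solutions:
 f(y) = C1 + C2*erf(sqrt(6)*y/6)


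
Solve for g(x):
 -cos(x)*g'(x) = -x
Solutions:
 g(x) = C1 + Integral(x/cos(x), x)


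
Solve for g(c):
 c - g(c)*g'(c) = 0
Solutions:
 g(c) = -sqrt(C1 + c^2)
 g(c) = sqrt(C1 + c^2)


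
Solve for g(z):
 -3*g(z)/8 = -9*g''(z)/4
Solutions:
 g(z) = C1*exp(-sqrt(6)*z/6) + C2*exp(sqrt(6)*z/6)


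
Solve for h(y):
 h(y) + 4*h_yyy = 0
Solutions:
 h(y) = C3*exp(-2^(1/3)*y/2) + (C1*sin(2^(1/3)*sqrt(3)*y/4) + C2*cos(2^(1/3)*sqrt(3)*y/4))*exp(2^(1/3)*y/4)


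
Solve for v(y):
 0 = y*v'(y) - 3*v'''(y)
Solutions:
 v(y) = C1 + Integral(C2*airyai(3^(2/3)*y/3) + C3*airybi(3^(2/3)*y/3), y)


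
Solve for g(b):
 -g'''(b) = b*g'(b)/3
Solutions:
 g(b) = C1 + Integral(C2*airyai(-3^(2/3)*b/3) + C3*airybi(-3^(2/3)*b/3), b)


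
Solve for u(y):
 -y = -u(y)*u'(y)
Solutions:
 u(y) = -sqrt(C1 + y^2)
 u(y) = sqrt(C1 + y^2)


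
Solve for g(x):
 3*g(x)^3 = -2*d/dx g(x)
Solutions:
 g(x) = -sqrt(-1/(C1 - 3*x))
 g(x) = sqrt(-1/(C1 - 3*x))


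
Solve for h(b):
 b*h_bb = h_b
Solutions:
 h(b) = C1 + C2*b^2


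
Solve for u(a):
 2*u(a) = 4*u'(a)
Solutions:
 u(a) = C1*exp(a/2)


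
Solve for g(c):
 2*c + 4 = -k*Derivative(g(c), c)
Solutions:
 g(c) = C1 - c^2/k - 4*c/k


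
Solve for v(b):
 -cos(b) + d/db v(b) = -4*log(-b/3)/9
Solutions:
 v(b) = C1 - 4*b*log(-b)/9 + 4*b/9 + 4*b*log(3)/9 + sin(b)


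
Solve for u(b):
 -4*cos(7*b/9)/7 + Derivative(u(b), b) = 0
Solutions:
 u(b) = C1 + 36*sin(7*b/9)/49


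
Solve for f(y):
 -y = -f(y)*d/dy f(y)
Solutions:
 f(y) = -sqrt(C1 + y^2)
 f(y) = sqrt(C1 + y^2)


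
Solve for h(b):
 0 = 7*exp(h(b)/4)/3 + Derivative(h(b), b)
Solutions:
 h(b) = 4*log(1/(C1 + 7*b)) + 4*log(12)


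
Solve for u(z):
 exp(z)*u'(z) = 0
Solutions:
 u(z) = C1


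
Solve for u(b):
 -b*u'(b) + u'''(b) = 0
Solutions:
 u(b) = C1 + Integral(C2*airyai(b) + C3*airybi(b), b)


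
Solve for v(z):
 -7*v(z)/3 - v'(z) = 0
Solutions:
 v(z) = C1*exp(-7*z/3)


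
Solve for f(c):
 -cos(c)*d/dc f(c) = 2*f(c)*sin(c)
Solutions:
 f(c) = C1*cos(c)^2


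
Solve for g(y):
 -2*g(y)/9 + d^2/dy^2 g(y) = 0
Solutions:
 g(y) = C1*exp(-sqrt(2)*y/3) + C2*exp(sqrt(2)*y/3)


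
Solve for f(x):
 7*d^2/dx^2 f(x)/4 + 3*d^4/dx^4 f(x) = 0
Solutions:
 f(x) = C1 + C2*x + C3*sin(sqrt(21)*x/6) + C4*cos(sqrt(21)*x/6)


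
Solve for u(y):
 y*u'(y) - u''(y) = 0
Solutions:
 u(y) = C1 + C2*erfi(sqrt(2)*y/2)


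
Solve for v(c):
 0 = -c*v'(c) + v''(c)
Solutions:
 v(c) = C1 + C2*erfi(sqrt(2)*c/2)


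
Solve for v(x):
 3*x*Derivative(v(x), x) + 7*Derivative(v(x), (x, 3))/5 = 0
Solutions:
 v(x) = C1 + Integral(C2*airyai(-15^(1/3)*7^(2/3)*x/7) + C3*airybi(-15^(1/3)*7^(2/3)*x/7), x)


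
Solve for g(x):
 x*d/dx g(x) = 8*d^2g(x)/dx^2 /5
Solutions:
 g(x) = C1 + C2*erfi(sqrt(5)*x/4)


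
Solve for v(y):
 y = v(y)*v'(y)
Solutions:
 v(y) = -sqrt(C1 + y^2)
 v(y) = sqrt(C1 + y^2)


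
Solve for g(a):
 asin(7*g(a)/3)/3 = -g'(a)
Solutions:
 Integral(1/asin(7*_y/3), (_y, g(a))) = C1 - a/3


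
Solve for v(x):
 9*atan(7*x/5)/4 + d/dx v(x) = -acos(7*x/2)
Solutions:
 v(x) = C1 - x*acos(7*x/2) - 9*x*atan(7*x/5)/4 + sqrt(4 - 49*x^2)/7 + 45*log(49*x^2 + 25)/56


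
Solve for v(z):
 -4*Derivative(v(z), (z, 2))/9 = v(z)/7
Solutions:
 v(z) = C1*sin(3*sqrt(7)*z/14) + C2*cos(3*sqrt(7)*z/14)


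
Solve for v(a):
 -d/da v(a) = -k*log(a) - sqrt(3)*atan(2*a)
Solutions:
 v(a) = C1 + a*k*(log(a) - 1) + sqrt(3)*(a*atan(2*a) - log(4*a^2 + 1)/4)


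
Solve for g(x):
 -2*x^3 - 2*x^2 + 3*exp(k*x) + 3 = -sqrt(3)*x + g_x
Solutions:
 g(x) = C1 - x^4/2 - 2*x^3/3 + sqrt(3)*x^2/2 + 3*x + 3*exp(k*x)/k


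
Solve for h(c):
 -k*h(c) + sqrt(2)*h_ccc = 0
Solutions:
 h(c) = C1*exp(2^(5/6)*c*k^(1/3)/2) + C2*exp(2^(5/6)*c*k^(1/3)*(-1 + sqrt(3)*I)/4) + C3*exp(-2^(5/6)*c*k^(1/3)*(1 + sqrt(3)*I)/4)


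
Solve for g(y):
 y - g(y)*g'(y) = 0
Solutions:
 g(y) = -sqrt(C1 + y^2)
 g(y) = sqrt(C1 + y^2)


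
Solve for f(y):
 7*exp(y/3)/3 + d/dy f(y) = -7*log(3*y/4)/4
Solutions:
 f(y) = C1 - 7*y*log(y)/4 + 7*y*(-log(3) + 1 + 2*log(2))/4 - 7*exp(y/3)


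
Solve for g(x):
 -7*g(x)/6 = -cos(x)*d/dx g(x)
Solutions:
 g(x) = C1*(sin(x) + 1)^(7/12)/(sin(x) - 1)^(7/12)


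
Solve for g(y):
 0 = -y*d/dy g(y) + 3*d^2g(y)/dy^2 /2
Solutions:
 g(y) = C1 + C2*erfi(sqrt(3)*y/3)


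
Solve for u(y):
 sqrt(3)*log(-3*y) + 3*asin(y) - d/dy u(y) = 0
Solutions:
 u(y) = C1 + sqrt(3)*y*(log(-y) - 1) + 3*y*asin(y) + sqrt(3)*y*log(3) + 3*sqrt(1 - y^2)


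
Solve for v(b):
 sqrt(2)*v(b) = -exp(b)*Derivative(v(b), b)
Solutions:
 v(b) = C1*exp(sqrt(2)*exp(-b))
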